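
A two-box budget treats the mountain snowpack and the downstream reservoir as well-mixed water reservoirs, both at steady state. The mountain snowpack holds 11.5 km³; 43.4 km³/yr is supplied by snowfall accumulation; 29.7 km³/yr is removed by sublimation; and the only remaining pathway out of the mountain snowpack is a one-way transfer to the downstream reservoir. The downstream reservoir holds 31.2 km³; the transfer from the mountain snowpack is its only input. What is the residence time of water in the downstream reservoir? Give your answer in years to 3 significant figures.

2.28 yr

Balance the mountain snowpack: ΣF_in = 43.400 km³/yr.
Transfer to the downstream reservoir = ΣF_in − (29.7) = 13.700 km³/yr.
At steady state the output of the downstream reservoir equals its input, 13.700 km³/yr.
τ = M / F = 31.2 / 13.700 = 2.277 yr.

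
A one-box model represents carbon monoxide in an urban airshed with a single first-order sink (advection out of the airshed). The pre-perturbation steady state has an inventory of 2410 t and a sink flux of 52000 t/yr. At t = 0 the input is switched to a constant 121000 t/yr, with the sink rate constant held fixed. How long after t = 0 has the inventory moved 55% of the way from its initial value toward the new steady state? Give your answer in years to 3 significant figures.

0.0370 yr

τ = M₀/F₀ = 2410/52000 = 0.04635 yr.
The remaining gap fraction is e^(−t/τ); 55% covered ⇒ e^(−t/τ) = 0.450.
t = −τ ln(0.450) = 0.04635 × 0.7985 = 0.03701 yr.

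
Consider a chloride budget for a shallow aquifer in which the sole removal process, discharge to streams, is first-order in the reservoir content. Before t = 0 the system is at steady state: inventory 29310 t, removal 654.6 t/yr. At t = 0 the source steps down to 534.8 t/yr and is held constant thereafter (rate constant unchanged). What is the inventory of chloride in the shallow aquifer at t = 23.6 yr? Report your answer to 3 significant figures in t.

τ = M₀/F₀ = 29310/654.6 = 44.78 yr; rate constant k = 1/τ.
New steady state M_∞ = F₁/k = F₁·τ = 534.8 × 44.78 = 23946 t.
M(t) = M_∞ + (M₀ − M_∞)·e^(−t/τ); t/τ = 23.6/44.78 = 0.5271, so e^(−t/τ) = 0.5903.
M(t) = 23946 + 5364 × 0.5903 = 27112 t.

27100 t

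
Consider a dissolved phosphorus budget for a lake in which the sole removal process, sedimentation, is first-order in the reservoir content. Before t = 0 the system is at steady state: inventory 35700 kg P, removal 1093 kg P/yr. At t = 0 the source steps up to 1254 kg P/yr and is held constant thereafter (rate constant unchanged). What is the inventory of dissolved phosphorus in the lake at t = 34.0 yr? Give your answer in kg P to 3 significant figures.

τ = M₀/F₀ = 35700/1093 = 32.66 yr; rate constant k = 1/τ.
New steady state M_∞ = F₁/k = F₁·τ = 1254 × 32.66 = 40959 kg P.
M(t) = M_∞ + (M₀ − M_∞)·e^(−t/τ); t/τ = 34.0/32.66 = 1.041, so e^(−t/τ) = 0.3531.
M(t) = 40959 − 5259 × 0.3531 = 39102 kg P.

39100 kg P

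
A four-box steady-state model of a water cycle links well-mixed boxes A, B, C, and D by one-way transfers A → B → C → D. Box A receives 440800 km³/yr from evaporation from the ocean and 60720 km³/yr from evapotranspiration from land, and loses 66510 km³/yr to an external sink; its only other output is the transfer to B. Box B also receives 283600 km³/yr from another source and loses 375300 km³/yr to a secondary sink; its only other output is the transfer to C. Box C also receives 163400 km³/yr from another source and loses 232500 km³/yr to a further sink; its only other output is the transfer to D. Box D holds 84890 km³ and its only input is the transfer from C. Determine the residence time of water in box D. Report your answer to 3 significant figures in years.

0.310 yr

Box A: F(A→B) = (440800 + 60720) − 66510 = 435010 km³/yr.
Box B: F(B→C) = (435010 + 283600) − 375300 = 343310 km³/yr.
Box C: F(C→D) = (343310 + 163400) − 232500 = 274210 km³/yr.
Box D throughput = its input = 274210 km³/yr; τ = 84890 / 274210 = 0.3096 yr.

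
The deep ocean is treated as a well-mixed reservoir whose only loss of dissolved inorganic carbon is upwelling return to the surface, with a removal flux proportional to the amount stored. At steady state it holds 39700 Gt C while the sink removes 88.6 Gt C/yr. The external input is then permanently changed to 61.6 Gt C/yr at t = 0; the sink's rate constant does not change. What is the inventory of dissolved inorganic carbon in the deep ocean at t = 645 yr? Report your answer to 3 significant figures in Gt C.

τ = M₀/F₀ = 39700/88.6 = 448.1 yr; rate constant k = 1/τ.
New steady state M_∞ = F₁/k = F₁·τ = 61.6 × 448.1 = 27602 Gt C.
M(t) = M_∞ + (M₀ − M_∞)·e^(−t/τ); t/τ = 645/448.1 = 1.439, so e^(−t/τ) = 0.2371.
M(t) = 27602 + 12100 × 0.2371 = 30470 Gt C.

30500 Gt C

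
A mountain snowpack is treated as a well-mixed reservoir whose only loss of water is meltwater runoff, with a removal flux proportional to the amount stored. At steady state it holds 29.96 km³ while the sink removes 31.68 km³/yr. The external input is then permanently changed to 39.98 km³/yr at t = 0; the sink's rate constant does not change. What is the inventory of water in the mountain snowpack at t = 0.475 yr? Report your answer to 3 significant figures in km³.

τ = M₀/F₀ = 29.96/31.68 = 0.9457 yr; rate constant k = 1/τ.
New steady state M_∞ = F₁/k = F₁·τ = 39.98 × 0.9457 = 37.809 km³.
M(t) = M_∞ + (M₀ − M_∞)·e^(−t/τ); t/τ = 0.475/0.9457 = 0.5023, so e^(−t/τ) = 0.6052.
M(t) = 37.809 − 7.849 × 0.6052 = 33.059 km³.

33.1 km³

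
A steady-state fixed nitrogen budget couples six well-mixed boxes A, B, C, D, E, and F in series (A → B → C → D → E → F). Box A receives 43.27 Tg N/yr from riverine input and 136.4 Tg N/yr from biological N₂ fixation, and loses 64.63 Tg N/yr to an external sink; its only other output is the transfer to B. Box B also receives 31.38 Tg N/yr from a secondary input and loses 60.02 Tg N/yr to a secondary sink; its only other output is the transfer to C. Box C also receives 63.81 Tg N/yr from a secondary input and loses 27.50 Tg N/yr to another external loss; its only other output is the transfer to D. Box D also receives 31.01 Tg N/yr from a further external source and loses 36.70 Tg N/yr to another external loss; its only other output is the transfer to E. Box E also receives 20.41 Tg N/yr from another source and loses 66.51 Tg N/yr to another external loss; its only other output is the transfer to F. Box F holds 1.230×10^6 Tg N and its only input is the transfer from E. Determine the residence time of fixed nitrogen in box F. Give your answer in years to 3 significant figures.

17300 yr

Box A: F(A→B) = (43.27 + 136.4) − 64.63 = 115.04 Tg N/yr.
Box B: F(B→C) = (115.04 + 31.38) − 60.02 = 86.400 Tg N/yr.
Box C: F(C→D) = (86.400 + 63.81) − 27.50 = 122.71 Tg N/yr.
Box D: F(D→E) = (122.71 + 31.01) − 36.70 = 117.02 Tg N/yr.
Box E: F(E→F) = (117.02 + 20.41) − 66.51 = 70.920 Tg N/yr.
Box F throughput = its input = 70.920 Tg N/yr; τ = 1.230×10^6 / 70.920 = 17340 yr.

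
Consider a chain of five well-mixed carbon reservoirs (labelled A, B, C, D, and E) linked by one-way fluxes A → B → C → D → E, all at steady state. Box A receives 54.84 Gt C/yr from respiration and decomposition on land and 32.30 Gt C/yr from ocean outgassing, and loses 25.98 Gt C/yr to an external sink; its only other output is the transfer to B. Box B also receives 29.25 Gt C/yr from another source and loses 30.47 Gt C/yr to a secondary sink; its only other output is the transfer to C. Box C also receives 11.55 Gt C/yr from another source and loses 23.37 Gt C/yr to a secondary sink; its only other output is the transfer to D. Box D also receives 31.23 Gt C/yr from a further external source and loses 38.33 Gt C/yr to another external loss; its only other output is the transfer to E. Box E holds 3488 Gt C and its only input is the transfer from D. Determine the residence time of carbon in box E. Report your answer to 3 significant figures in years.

Box A: F(A→B) = (54.84 + 32.30) − 25.98 = 61.160 Gt C/yr.
Box B: F(B→C) = (61.160 + 29.25) − 30.47 = 59.940 Gt C/yr.
Box C: F(C→D) = (59.940 + 11.55) − 23.37 = 48.120 Gt C/yr.
Box D: F(D→E) = (48.120 + 31.23) − 38.33 = 41.020 Gt C/yr.
Box E throughput = its input = 41.020 Gt C/yr; τ = 3488 / 41.020 = 85.03 yr.

85.0 yr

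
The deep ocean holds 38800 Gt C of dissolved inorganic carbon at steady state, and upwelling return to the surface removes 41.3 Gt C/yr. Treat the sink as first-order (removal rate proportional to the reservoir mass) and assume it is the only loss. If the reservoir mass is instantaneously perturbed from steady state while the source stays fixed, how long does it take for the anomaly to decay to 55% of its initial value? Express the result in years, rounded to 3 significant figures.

562 yr

For a linear reservoir the anomaly decays as exp(−t/τ) with τ = M/F = 38800/41.3 = 939.5 yr.
exp(−t/τ) = 0.55 ⇒ t = −τ ln(0.55) = 939.5 × 0.5978 = 561.6 yr.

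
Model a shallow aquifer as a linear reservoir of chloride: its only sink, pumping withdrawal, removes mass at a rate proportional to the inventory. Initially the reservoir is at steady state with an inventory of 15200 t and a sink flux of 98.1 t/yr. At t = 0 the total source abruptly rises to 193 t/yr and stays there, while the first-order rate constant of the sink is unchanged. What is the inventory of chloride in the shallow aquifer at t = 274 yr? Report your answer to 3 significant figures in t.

Residence time τ = M₀/F₀ = 154.9 yr. The eventual steady state is M_∞ = M₀·(F₁/F₀) = 15200 × 193/98.1 = 29904 t.
The anomaly ΔM(t) = M(t) − M_∞ decays as ΔM₀·e^(−t/τ) with ΔM₀ = 15200 − 29904 = −14700 t.
At t = 274 yr, e^(−t/τ) = e^(−1.768) = 0.1706, so ΔM = −2509 t and M = 29904 − 2509 = 27396 t.

27400 t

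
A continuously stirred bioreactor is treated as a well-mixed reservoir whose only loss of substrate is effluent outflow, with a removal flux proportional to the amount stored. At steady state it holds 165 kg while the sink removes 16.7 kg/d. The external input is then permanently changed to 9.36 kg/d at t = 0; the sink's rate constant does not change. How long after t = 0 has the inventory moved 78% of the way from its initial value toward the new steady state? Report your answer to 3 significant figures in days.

15.0 d

τ = M₀/F₀ = 165/16.7 = 9.880 d.
The remaining gap fraction is e^(−t/τ); 78% covered ⇒ e^(−t/τ) = 0.220.
t = −τ ln(0.220) = 9.880 × 1.514 = 14.96 d.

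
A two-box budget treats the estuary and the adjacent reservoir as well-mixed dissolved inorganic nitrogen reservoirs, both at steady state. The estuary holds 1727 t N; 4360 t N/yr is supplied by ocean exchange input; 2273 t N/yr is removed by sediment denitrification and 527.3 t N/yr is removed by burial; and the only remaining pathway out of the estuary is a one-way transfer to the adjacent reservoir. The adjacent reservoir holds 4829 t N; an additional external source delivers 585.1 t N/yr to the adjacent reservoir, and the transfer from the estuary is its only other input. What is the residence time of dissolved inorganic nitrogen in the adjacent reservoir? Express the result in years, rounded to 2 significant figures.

Balance the estuary: ΣF_in = 4360.0 t N/yr.
Transfer to the adjacent reservoir = ΣF_in − (2273 + 527.3) = 1559.7 t N/yr.
Total input to the adjacent reservoir = 1559.7 + 585.1 = 2144.8 t N/yr; at steady state this equals its total output.
τ = M / F = 4829 / 2144.8 = 2.251 yr.

2.3 yr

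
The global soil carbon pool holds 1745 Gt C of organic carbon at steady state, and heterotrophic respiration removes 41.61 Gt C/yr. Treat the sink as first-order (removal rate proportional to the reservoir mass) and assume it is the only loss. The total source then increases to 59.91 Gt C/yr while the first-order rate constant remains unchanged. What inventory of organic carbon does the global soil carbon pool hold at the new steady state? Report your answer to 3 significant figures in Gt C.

2510 Gt C

Rate constant k = F/M = 41.61 / 1745 = 0.02385 yr⁻¹.
At the new steady state, source = k·M_new ⇒ M_new = 59.91 / 0.02385 = 2512 Gt C.
(Equivalently M_new = M × F_new/F_old = 1745 × 59.91/41.61.)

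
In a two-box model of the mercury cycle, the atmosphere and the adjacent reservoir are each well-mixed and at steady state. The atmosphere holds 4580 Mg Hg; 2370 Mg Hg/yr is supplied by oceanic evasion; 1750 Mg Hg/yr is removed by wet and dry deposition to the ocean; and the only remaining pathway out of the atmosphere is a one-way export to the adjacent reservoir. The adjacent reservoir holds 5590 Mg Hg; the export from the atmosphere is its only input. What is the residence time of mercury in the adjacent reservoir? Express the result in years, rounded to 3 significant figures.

9.02 yr

Balance the atmosphere: ΣF_in = 2370.0 Mg Hg/yr.
Export to the adjacent reservoir = ΣF_in − (1750) = 620.00 Mg Hg/yr.
At steady state the output of the adjacent reservoir equals its input, 620.00 Mg Hg/yr.
τ = M / F = 5590 / 620.00 = 9.016 yr.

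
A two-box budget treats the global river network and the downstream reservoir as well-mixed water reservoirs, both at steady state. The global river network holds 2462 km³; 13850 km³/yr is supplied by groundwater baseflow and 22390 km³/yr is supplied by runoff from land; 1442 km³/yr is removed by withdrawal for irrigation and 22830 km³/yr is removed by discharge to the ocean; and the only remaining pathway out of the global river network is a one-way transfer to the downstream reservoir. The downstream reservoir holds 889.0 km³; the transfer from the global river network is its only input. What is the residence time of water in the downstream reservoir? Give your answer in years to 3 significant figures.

Balance the global river network: ΣF_in = 13850 + 22390 = 36240 km³/yr.
Transfer to the downstream reservoir = ΣF_in − (1442 + 22830) = 11968 km³/yr.
At steady state the output of the downstream reservoir equals its input, 11968 km³/yr.
τ = M / F = 889.0 / 11968 = 0.07428 yr.

0.0743 yr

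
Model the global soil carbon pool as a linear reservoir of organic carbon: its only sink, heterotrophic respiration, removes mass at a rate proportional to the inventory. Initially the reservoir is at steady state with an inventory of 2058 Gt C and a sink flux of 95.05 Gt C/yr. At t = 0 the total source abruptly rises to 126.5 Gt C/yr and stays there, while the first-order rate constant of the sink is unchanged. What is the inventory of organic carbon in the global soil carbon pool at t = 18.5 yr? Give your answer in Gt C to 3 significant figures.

Residence time τ = M₀/F₀ = 21.65 yr. The eventual steady state is M_∞ = M₀·(F₁/F₀) = 2058 × 126.5/95.05 = 2738.9 Gt C.
The anomaly ΔM(t) = M(t) − M_∞ decays as ΔM₀·e^(−t/τ) with ΔM₀ = 2058 − 2738.9 = −680.9 Gt C.
At t = 18.5 yr, e^(−t/τ) = e^(−0.8544) = 0.4255, so ΔM = −289.8 Gt C and M = 2738.9 − 289.8 = 2449.2 Gt C.

2450 Gt C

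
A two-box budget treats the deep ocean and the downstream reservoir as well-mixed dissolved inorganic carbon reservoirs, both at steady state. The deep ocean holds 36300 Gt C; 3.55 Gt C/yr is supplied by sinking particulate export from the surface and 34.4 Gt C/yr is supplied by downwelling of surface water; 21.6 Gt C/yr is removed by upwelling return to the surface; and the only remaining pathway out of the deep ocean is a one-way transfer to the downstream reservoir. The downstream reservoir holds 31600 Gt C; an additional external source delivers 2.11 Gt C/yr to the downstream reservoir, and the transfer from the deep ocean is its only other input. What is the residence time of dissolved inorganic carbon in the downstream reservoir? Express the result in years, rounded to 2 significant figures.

1700 yr

Balance the deep ocean: ΣF_in = 3.55 + 34.4 = 37.950 Gt C/yr.
Transfer to the downstream reservoir = ΣF_in − (21.6) = 16.350 Gt C/yr.
Total input to the downstream reservoir = 16.350 + 2.11 = 18.460 Gt C/yr; at steady state this equals its total output.
τ = M / F = 31600 / 18.460 = 1712 yr.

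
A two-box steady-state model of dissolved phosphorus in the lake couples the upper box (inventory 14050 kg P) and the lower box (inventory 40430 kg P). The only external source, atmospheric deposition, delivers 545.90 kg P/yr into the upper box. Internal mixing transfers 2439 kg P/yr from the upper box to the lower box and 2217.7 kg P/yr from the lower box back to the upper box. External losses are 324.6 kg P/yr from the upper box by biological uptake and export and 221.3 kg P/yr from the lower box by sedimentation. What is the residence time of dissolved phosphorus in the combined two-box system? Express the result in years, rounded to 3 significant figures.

99.8 yr

Treat the two boxes together as one reservoir: the mixing fluxes between them are internal recycling, so τ = ΣM / Σ(external losses).
M_total = 14050 + 40430 = 54480 kg P.
ΣF_external_out = 324.6 + 221.3 = 545.90 kg P/yr.
τ = M_total / ΣF_ext = 54480 / 545.90 = 99.80 yr.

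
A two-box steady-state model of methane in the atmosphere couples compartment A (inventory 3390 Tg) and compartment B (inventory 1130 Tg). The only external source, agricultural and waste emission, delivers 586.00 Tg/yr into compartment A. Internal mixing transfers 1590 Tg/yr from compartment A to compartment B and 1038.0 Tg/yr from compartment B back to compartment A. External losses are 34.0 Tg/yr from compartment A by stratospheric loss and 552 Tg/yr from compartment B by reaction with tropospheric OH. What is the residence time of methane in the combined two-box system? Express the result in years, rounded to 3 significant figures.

7.71 yr

Treat the two boxes together as one reservoir: the mixing fluxes between them are internal recycling, so τ = ΣM / Σ(external losses).
M_total = 3390 + 1130 = 4520.0 Tg.
ΣF_external_out = 34.0 + 552 = 586.00 Tg/yr.
τ = M_total / ΣF_ext = 4520.0 / 586.00 = 7.713 yr.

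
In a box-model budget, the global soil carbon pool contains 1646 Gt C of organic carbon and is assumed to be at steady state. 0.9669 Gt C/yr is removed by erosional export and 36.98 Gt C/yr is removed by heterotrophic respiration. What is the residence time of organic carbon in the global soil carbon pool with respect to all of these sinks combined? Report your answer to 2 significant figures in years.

Total removal flux = 0.9669 + 36.98 = 37.947 Gt C/yr.
τ = M / ΣF_out = 1646 / 37.947 = 43.38 yr.

43 yr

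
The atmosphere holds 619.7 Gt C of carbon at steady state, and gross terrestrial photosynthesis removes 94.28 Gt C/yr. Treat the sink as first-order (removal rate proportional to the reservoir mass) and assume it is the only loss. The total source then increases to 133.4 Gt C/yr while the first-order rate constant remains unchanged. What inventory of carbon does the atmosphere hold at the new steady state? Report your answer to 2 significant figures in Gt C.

880 Gt C

Rate constant k = F/M = 94.28 / 619.7 = 0.1521 yr⁻¹.
At the new steady state, source = k·M_new ⇒ M_new = 133.4 / 0.1521 = 876.8 Gt C.
(Equivalently M_new = M × F_new/F_old = 619.7 × 133.4/94.28.)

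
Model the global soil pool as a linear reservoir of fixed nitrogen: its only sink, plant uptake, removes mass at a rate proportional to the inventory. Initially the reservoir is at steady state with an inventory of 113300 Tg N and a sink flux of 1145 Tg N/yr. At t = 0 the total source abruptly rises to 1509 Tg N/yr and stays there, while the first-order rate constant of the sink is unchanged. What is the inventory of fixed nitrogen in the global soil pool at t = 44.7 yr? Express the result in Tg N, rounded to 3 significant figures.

126000 Tg N

τ = M₀/F₀ = 113300/1145 = 98.95 yr; rate constant k = 1/τ.
New steady state M_∞ = F₁/k = F₁·τ = 1509 × 98.95 = 149320 Tg N.
M(t) = M_∞ + (M₀ − M_∞)·e^(−t/τ); t/τ = 44.7/98.95 = 0.4517, so e^(−t/τ) = 0.6365.
M(t) = 149320 − 36020 × 0.6365 = 126390 Tg N.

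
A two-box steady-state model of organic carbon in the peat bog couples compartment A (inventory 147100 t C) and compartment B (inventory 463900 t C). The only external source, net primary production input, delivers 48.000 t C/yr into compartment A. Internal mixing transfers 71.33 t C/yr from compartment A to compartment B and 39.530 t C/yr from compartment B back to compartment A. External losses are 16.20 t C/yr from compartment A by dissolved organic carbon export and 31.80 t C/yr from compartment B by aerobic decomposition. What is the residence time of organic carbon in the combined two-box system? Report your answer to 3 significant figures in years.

12700 yr

Residence time in the combined system uses the total inventory and the total *external* removal — internal exchanges between the two boxes cancel.
M_total = 147100 + 463900 = 611000 t C.
ΣF_external_out = 16.20 + 31.80 = 48.000 t C/yr.
τ = M_total / ΣF_ext = 611000 / 48.000 = 12730 yr.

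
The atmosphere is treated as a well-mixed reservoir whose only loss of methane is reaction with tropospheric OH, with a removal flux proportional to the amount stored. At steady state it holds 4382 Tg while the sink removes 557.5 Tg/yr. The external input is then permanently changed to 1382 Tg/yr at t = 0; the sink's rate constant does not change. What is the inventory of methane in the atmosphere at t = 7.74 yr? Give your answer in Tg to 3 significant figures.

8440 Tg

Residence time τ = M₀/F₀ = 7.860 yr. The eventual steady state is M_∞ = M₀·(F₁/F₀) = 4382 × 1382/557.5 = 10863 Tg.
The anomaly ΔM(t) = M(t) − M_∞ decays as ΔM₀·e^(−t/τ) with ΔM₀ = 4382 − 10863 = −6481 Tg.
At t = 7.74 yr, e^(−t/τ) = e^(−0.9847) = 0.3735, so ΔM = −2421 Tg and M = 10863 − 2421 = 8441.8 Tg.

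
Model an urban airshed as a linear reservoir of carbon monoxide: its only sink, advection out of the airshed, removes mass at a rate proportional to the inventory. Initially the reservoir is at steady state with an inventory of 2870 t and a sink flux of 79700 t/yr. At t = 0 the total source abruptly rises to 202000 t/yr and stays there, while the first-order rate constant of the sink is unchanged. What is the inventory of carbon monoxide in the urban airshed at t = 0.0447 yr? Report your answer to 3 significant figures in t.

6000 t

The sink rate constant is k = F₀/M₀ = 79700/2870 = 27.77 yr⁻¹.
Solving dM/dt = F₁ − kM with M(0) = M₀ gives M(t) = F₁/k + (M₀ − F₁/k)·e^(−kt).
F₁/k = 202000/27.77 = 7274.0 t; kt = 27.77 × 0.0447 = 1.241, e^(−kt) = 0.2890.
M(0.0447) = 7274.0 + (2870 − 7274.0) × 0.2890 = 7274.0 − 1273 = 6001.3 t.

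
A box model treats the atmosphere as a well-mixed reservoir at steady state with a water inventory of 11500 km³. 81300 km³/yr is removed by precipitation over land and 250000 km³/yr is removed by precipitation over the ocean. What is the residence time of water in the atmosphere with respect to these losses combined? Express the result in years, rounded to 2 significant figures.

Total removal = 81300 + 250000 = 331300 km³/yr.
τ = M / ΣF_out = 11500 / 331300 = 0.03471 yr.

0.035 yr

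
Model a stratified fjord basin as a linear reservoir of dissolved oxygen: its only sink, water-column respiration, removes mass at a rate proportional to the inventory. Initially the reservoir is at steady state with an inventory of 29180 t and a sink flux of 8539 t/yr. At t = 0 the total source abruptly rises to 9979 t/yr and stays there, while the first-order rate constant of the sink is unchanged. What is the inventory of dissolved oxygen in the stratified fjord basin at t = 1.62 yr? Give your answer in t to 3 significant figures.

31000 t

τ = M₀/F₀ = 29180/8539 = 3.417 yr; rate constant k = 1/τ.
New steady state M_∞ = F₁/k = F₁·τ = 9979 × 3.417 = 34101 t.
M(t) = M_∞ + (M₀ − M_∞)·e^(−t/τ); t/τ = 1.62/3.417 = 0.4741, so e^(−t/τ) = 0.6225.
M(t) = 34101 − 4921 × 0.6225 = 31038 t.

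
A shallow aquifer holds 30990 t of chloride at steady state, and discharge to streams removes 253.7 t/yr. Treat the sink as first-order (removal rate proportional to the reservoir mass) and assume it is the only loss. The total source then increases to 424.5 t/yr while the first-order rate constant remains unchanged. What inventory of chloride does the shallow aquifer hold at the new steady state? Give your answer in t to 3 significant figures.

Rate constant k = F/M = 253.7 / 30990 = 0.008187 yr⁻¹.
At the new steady state, source = k·M_new ⇒ M_new = 424.5 / 0.008187 = 51850 t.
(Equivalently M_new = M × F_new/F_old = 30990 × 424.5/253.7.)

51900 t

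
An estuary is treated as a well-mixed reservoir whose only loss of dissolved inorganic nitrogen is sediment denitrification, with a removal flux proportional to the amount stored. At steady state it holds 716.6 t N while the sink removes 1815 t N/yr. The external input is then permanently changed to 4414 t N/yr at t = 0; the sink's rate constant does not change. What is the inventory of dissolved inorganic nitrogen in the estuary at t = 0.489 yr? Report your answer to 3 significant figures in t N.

1450 t N

Residence time τ = M₀/F₀ = 0.3948 yr. The eventual steady state is M_∞ = M₀·(F₁/F₀) = 716.6 × 4414/1815 = 1742.7 t N.
The anomaly ΔM(t) = M(t) − M_∞ decays as ΔM₀·e^(−t/τ) with ΔM₀ = 716.6 − 1742.7 = −1026 t N.
At t = 0.489 yr, e^(−t/τ) = e^(−1.239) = 0.2898, so ΔM = −297.4 t N and M = 1742.7 − 297.4 = 1445.4 t N.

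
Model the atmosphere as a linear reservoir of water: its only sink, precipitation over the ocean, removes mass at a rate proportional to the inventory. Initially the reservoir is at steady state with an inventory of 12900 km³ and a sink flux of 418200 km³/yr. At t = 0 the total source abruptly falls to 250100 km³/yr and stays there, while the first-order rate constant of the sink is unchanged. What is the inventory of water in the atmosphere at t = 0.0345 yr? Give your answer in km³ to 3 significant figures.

Residence time τ = M₀/F₀ = 0.03085 yr. The eventual steady state is M_∞ = M₀·(F₁/F₀) = 12900 × 250100/418200 = 7714.7 km³.
The anomaly ΔM(t) = M(t) − M_∞ decays as ΔM₀·e^(−t/τ) with ΔM₀ = 12900 − 7714.7 = 5185 km³.
At t = 0.0345 yr, e^(−t/τ) = e^(−1.118) = 0.3268, so ΔM = 1694 km³ and M = 7714.7 + 1694 = 9409.2 km³.

9410 km³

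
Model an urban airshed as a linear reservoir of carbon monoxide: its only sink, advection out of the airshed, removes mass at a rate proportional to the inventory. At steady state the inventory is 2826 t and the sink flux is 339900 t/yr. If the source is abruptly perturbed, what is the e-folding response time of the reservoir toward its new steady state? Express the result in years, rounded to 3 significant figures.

For a linear reservoir the response time equals the residence time τ = M/F.
τ = 2826 / 339900 = 0.008314 yr.

0.00831 yr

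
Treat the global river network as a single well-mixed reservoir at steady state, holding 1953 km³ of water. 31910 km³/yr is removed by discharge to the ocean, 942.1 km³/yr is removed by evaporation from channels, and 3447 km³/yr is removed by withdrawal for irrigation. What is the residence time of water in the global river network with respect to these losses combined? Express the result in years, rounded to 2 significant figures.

0.054 yr

Total removal = 31910 + 942.1 + 3447 = 36299 km³/yr.
τ = M / ΣF_out = 1953 / 36299 = 0.05380 yr.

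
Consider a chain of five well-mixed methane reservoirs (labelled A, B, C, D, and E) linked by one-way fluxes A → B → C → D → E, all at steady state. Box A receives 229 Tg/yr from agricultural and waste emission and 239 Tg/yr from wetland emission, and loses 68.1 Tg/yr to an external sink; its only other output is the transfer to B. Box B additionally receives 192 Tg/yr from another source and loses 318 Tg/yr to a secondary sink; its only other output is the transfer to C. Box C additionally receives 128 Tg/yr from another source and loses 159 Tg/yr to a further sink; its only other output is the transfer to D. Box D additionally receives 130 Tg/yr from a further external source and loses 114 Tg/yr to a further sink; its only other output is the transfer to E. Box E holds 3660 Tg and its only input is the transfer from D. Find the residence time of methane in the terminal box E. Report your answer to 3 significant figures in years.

14.1 yr

Box A: F(A→B) = (229 + 239) − 68.1 = 399.90 Tg/yr.
Box B: F(B→C) = (399.90 + 192) − 318 = 273.90 Tg/yr.
Box C: F(C→D) = (273.90 + 128) − 159 = 242.90 Tg/yr.
Box D: F(D→E) = (242.90 + 130) − 114 = 258.90 Tg/yr.
Box E throughput = its input = 258.90 Tg/yr; τ = 3660 / 258.90 = 14.14 yr.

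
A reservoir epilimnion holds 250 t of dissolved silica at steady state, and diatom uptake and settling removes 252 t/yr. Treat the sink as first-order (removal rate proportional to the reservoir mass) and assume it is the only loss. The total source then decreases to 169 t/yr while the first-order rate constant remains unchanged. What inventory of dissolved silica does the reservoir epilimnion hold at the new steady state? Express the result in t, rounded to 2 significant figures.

Rate constant k = F/M = 252 / 250 = 1.008 yr⁻¹.
At the new steady state, source = k·M_new ⇒ M_new = 169 / 1.008 = 167.7 t.
(Equivalently M_new = M × F_new/F_old = 250 × 169/252.)

170 t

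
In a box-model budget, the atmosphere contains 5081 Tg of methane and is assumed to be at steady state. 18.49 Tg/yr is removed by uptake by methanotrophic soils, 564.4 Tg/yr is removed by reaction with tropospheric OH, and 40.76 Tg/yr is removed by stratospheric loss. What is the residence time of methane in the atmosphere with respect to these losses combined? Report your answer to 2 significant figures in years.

Total removal = 18.49 + 564.4 + 40.76 = 623.65 Tg/yr.
τ = M / ΣF_out = 5081 / 623.65 = 8.147 yr.

8.1 yr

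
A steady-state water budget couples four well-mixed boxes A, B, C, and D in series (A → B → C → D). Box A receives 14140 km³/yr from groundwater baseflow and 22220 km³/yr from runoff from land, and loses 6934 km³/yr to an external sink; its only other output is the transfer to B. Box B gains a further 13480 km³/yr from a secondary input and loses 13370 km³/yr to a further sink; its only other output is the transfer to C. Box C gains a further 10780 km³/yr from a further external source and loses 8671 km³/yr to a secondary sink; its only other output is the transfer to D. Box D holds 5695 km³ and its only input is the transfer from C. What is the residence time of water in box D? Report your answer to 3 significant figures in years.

Box A: F(A→B) = (14140 + 22220) − 6934 = 29426 km³/yr.
Box B: F(B→C) = (29426 + 13480) − 13370 = 29536 km³/yr.
Box C: F(C→D) = (29536 + 10780) − 8671 = 31645 km³/yr.
Box D throughput = its input = 31645 km³/yr; τ = 5695 / 31645 = 0.1800 yr.

0.180 yr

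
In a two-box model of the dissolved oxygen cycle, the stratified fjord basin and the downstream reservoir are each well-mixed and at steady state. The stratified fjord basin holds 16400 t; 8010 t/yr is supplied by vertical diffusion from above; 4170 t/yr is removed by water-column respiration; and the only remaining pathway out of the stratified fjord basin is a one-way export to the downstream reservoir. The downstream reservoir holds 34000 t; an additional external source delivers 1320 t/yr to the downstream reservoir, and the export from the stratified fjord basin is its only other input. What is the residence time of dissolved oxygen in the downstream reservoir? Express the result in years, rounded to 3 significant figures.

Balance the stratified fjord basin: ΣF_in = 8010.0 t/yr.
Export to the downstream reservoir = ΣF_in − (4170) = 3840.0 t/yr.
Total input to the downstream reservoir = 3840.0 + 1320 = 5160.0 t/yr; at steady state this equals its total output.
τ = M / F = 34000 / 5160.0 = 6.589 yr.

6.59 yr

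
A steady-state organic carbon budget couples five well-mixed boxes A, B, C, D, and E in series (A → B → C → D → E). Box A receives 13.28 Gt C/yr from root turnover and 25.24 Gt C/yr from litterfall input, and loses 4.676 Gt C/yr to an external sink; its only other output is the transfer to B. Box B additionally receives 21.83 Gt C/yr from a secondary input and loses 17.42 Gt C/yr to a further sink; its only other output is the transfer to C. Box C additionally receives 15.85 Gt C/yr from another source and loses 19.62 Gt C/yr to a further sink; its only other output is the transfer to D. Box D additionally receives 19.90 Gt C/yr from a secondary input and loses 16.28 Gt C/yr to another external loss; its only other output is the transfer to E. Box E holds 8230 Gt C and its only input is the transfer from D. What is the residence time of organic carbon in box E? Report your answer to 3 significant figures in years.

216 yr

Box A: F(A→B) = (13.28 + 25.24) − 4.676 = 33.844 Gt C/yr.
Box B: F(B→C) = (33.844 + 21.83) − 17.42 = 38.254 Gt C/yr.
Box C: F(C→D) = (38.254 + 15.85) − 19.62 = 34.484 Gt C/yr.
Box D: F(D→E) = (34.484 + 19.90) − 16.28 = 38.104 Gt C/yr.
Box E throughput = its input = 38.104 Gt C/yr; τ = 8230 / 38.104 = 216.0 yr.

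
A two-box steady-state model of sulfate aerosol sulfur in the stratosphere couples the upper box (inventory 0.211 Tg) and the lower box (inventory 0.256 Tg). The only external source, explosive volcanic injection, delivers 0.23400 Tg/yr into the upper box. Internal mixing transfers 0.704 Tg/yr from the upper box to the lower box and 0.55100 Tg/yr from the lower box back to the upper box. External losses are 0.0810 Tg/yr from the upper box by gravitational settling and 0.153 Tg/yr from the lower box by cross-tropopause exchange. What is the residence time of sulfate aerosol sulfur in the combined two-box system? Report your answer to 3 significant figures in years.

Residence time in the combined system uses the total inventory and the total *external* removal — internal exchanges between the two boxes cancel.
M_total = 0.211 + 0.256 = 0.46700 Tg.
ΣF_external_out = 0.0810 + 0.153 = 0.23400 Tg/yr.
τ = M_total / ΣF_ext = 0.46700 / 0.23400 = 1.996 yr.

2.00 yr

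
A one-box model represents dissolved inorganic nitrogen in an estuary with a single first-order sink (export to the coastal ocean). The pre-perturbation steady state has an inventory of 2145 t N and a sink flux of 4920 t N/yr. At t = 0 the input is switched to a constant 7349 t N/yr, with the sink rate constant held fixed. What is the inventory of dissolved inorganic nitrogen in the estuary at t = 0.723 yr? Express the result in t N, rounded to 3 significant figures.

The sink rate constant is k = F₀/M₀ = 4920/2145 = 2.294 yr⁻¹.
Solving dM/dt = F₁ − kM with M(0) = M₀ gives M(t) = F₁/k + (M₀ − F₁/k)·e^(−kt).
F₁/k = 7349/2.294 = 3204.0 t N; kt = 2.294 × 0.723 = 1.658, e^(−kt) = 0.1905.
M(0.723) = 3204.0 + (2145 − 3204.0) × 0.1905 = 3204.0 − 201.7 = 3002.3 t N.

3000 t N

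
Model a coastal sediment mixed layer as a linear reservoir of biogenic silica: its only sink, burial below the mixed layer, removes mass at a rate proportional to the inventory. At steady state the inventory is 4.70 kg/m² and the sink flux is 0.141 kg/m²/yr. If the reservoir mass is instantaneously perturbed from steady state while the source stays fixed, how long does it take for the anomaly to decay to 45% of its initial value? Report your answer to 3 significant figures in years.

26.6 yr

For a linear reservoir the anomaly decays as exp(−t/τ) with τ = M/F = 4.70/0.141 = 33.33 yr.
exp(−t/τ) = 0.45 ⇒ t = −τ ln(0.45) = 33.33 × 0.7985 = 26.62 yr.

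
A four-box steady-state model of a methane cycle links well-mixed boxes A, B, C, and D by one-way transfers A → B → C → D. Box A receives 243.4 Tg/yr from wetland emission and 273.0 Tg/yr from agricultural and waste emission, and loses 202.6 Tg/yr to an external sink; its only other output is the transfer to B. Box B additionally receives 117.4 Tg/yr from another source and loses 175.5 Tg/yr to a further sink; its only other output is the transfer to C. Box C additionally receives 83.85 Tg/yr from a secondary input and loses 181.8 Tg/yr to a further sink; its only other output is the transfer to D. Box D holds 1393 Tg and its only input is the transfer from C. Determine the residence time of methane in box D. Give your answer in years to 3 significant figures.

Box A: F(A→B) = (243.4 + 273.0) − 202.6 = 313.80 Tg/yr.
Box B: F(B→C) = (313.80 + 117.4) − 175.5 = 255.70 Tg/yr.
Box C: F(C→D) = (255.70 + 83.85) − 181.8 = 157.75 Tg/yr.
Box D throughput = its input = 157.75 Tg/yr; τ = 1393 / 157.75 = 8.830 yr.

8.83 yr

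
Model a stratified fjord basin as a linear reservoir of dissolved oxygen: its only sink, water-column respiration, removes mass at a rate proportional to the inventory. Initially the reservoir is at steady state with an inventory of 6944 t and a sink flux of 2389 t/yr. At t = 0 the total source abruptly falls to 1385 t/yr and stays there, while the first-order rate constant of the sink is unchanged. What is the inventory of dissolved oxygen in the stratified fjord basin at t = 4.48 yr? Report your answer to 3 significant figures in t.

4650 t

The sink rate constant is k = F₀/M₀ = 2389/6944 = 0.3440 yr⁻¹.
Solving dM/dt = F₁ − kM with M(0) = M₀ gives M(t) = F₁/k + (M₀ − F₁/k)·e^(−kt).
F₁/k = 1385/0.3440 = 4025.7 t; kt = 0.3440 × 4.48 = 1.541, e^(−kt) = 0.2141.
M(4.48) = 4025.7 + (6944 − 4025.7) × 0.2141 = 4025.7 + 624.8 = 4650.5 t.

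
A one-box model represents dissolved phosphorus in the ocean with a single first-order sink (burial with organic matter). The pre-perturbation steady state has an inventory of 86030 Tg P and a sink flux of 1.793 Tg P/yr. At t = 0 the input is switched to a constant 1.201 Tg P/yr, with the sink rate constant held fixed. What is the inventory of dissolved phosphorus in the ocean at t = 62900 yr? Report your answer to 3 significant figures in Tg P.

65300 Tg P

The sink rate constant is k = F₀/M₀ = 1.793/86030 = 2.084×10^-5 yr⁻¹.
Solving dM/dt = F₁ − kM with M(0) = M₀ gives M(t) = F₁/k + (M₀ − F₁/k)·e^(−kt).
F₁/k = 1.201/2.084×10^-5 = 57625 Tg P; kt = 2.084×10^-5 × 62900 = 1.311, e^(−kt) = 0.2696.
M(62900) = 57625 + (86030 − 57625) × 0.2696 = 57625 + 7657 = 65282 Tg P.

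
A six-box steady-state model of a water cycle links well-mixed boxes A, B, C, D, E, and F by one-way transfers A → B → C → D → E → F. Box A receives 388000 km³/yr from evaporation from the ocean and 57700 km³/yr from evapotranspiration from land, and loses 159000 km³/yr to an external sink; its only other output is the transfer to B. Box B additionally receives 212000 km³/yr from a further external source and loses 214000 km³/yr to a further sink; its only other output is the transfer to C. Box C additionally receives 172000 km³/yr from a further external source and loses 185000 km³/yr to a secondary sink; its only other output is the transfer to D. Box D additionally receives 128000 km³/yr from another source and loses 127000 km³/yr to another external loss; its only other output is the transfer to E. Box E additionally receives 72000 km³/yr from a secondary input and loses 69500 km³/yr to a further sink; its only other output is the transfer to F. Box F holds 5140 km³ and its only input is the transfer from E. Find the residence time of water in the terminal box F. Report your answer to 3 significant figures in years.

0.0187 yr

Box A: F(A→B) = (388000 + 57700) − 159000 = 286700 km³/yr.
Box B: F(B→C) = (286700 + 212000) − 214000 = 284700 km³/yr.
Box C: F(C→D) = (284700 + 172000) − 185000 = 271700 km³/yr.
Box D: F(D→E) = (271700 + 128000) − 127000 = 272700 km³/yr.
Box E: F(E→F) = (272700 + 72000) − 69500 = 275200 km³/yr.
Box F throughput = its input = 275200 km³/yr; τ = 5140 / 275200 = 0.01868 yr.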